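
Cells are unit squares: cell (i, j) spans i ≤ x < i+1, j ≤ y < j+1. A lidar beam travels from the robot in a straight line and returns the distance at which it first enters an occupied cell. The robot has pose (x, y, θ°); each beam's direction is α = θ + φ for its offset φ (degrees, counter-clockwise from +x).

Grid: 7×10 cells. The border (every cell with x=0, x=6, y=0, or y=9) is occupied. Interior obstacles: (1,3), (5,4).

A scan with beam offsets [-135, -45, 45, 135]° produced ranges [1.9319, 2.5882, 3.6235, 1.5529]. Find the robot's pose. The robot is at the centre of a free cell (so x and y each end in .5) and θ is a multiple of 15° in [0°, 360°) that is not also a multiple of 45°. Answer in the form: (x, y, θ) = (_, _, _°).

(x, y, θ) = (2.5, 5.5, 30°)

The pose lattice has 38·16 = 608 candidates. Test each by forward raycasting.
  (3.5, 5.5, 150°): beam 1 = 2.5882 ≠ 1.9319 ✗
  (5.5, 5.5, 195°): beam 1 = 1.0000 ≠ 1.9319 ✗
  (2.5, 8.5, 165°): beam 1 = 1.0000 ≠ 1.9319 ✗
  (1.5, 2.5, 285°): beam 1 = 0.5774 ≠ 1.9319 ✗
  …
  (2.5, 5.5, 30°): r_1=1.9319, r_2=2.5882, r_3=3.6235, r_4=1.5529 — all match ✓
Only this pose fits every beam.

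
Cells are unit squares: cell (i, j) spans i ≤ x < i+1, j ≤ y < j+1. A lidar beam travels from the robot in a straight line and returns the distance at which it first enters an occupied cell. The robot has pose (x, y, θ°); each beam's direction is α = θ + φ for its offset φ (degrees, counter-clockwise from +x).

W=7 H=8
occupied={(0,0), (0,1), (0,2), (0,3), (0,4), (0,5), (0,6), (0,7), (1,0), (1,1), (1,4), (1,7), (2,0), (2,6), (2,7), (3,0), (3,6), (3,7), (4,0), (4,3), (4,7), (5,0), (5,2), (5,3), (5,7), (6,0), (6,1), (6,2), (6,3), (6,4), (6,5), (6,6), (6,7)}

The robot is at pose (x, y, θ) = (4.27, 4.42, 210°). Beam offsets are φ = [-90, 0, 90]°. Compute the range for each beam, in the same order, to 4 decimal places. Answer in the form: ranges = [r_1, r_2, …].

ranges = [1.8244, 3.7759, 0.4850]

beam 1: φ=-90°, α=120°
  dir = (cos 120°, sin 120°) = (-0.5000, 0.8660); from cell (4,4)
  next x-line at t=0.5400, next y-line at t=0.6697; Δt_x=2.0000, Δt_y=1.1547
    x: enter (3,4) at t=0.5400
    y: enter (3,5) at t=0.6697
    y: enter (3,6) at t=1.8244 ← occupied
  → r_1 = 1.8244
beam 2: φ=0°, α=210°
  dir = (cos 210°, sin 210°) = (-0.8660, -0.5000); from cell (4,4)
  next x-line at t=0.3118, next y-line at t=0.8400; Δt_x=1.1547, Δt_y=2.0000
    x: enter (3,4) at t=0.3118
    y: enter (3,3) at t=0.8400
    x: enter (2,3) at t=1.4665
    x: enter (1,3) at t=2.6212
    y: enter (1,2) at t=2.8400
    x: enter (0,2) at t=3.7759 ← occupied
  → r_2 = 3.7759
beam 3: φ=90°, α=300°
  dir = (cos 300°, sin 300°) = (0.5000, -0.8660); from cell (4,4)
  next x-line at t=1.4600, next y-line at t=0.4850; Δt_x=2.0000, Δt_y=1.1547
    y: enter (4,3) at t=0.4850 ← occupied
  → r_3 = 0.4850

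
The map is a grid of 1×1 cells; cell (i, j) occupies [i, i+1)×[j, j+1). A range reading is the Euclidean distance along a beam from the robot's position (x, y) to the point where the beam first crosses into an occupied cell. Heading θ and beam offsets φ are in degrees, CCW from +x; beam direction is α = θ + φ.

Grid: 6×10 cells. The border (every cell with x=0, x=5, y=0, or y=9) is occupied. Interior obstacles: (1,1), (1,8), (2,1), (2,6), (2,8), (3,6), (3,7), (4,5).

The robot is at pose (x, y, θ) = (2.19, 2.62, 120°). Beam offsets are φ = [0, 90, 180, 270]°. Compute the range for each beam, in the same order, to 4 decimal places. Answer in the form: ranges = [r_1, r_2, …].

ranges = [2.3800, 1.2400, 0.7159, 3.2447]

beam 1: φ=0°, α=120°
  direction (-0.5000, 0.8660); cell (2,2); t to first gridline: x 0.3800, y 0.4388 (then +2.0000 / +1.1547)
    (1,2) via x @ 0.3800
    (1,3) via y @ 0.4388
    (1,4) via y @ 1.5935
    (0,4) via x @ 2.3800  # hit
  → r_1 = 2.3800
beam 2: φ=90°, α=210°
  direction (-0.8660, -0.5000); cell (2,2); t to first gridline: x 0.2194, y 1.2400 (then +1.1547 / +2.0000)
    (1,2) via x @ 0.2194
    (1,1) via y @ 1.2400  # hit
  → r_2 = 1.2400
beam 3: φ=180°, α=300°
  direction (0.5000, -0.8660); cell (2,2); t to first gridline: x 1.6200, y 0.7159 (then +2.0000 / +1.1547)
    (2,1) via y @ 0.7159  # hit
  → r_3 = 0.7159
beam 4: φ=270°, α=30°
  direction (0.8660, 0.5000); cell (2,2); t to first gridline: x 0.9353, y 0.7600 (then +1.1547 / +2.0000)
    (2,3) via y @ 0.7600
    (3,3) via x @ 0.9353
    (4,3) via x @ 2.0900
    (4,4) via y @ 2.7600
    (5,4) via x @ 3.2447  # hit
  → r_4 = 3.2447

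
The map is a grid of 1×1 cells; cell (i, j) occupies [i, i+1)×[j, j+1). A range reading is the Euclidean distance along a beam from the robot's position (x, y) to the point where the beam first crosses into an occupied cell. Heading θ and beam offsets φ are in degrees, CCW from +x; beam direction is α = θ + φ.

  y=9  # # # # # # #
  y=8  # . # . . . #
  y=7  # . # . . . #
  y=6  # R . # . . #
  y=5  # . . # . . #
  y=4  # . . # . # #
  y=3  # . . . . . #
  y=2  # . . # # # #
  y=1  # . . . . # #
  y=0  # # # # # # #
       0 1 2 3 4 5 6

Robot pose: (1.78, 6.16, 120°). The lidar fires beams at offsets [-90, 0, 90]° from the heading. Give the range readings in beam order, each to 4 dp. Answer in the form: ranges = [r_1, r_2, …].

beam 1: φ=-90°, α=30°
  cosα=0.8660 sinα=0.5000 | (1,6) | tMaxX 0.2540 tMaxY 1.6800 | tΔX 1.1547 tΔY 2.0000
    t=0.2540 [x] (2,6)
    t=1.4087 [x] (3,6) — stop
  → r_1 = 1.4087
beam 2: φ=0°, α=120°
  cosα=-0.5000 sinα=0.8660 | (1,6) | tMaxX 1.5600 tMaxY 0.9699 | tΔX 2.0000 tΔY 1.1547
    t=0.9699 [y] (1,7)
    t=1.5600 [x] (0,7) — stop
  → r_2 = 1.5600
beam 3: φ=90°, α=210°
  cosα=-0.8660 sinα=-0.5000 | (1,6) | tMaxX 0.9007 tMaxY 0.3200 | tΔX 1.1547 tΔY 2.0000
    t=0.3200 [y] (1,5)
    t=0.9007 [x] (0,5) — stop
  → r_3 = 0.9007

ranges = [1.4087, 1.5600, 0.9007]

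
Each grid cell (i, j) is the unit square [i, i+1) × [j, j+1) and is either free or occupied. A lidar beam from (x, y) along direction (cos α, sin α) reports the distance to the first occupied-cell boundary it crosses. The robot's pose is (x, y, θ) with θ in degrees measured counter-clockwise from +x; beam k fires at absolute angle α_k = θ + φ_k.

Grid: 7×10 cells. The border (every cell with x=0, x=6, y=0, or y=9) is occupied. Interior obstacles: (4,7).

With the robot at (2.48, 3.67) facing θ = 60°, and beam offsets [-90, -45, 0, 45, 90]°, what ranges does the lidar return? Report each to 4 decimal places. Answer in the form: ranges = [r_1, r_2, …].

beam 1: φ=-90°, α=330°
  d=(0.8660,-0.5000)  start (2,3)  tX=0.6004 tY=1.3400  stride 1/|dx|=1.1547 1/|dy|=2.0000
    cross x-line → (3,3), t=0.6004
    cross y-line → (3,2), t=1.3400
    cross x-line → (4,2), t=1.7551
    cross x-line → (5,2), t=2.9098
    cross y-line → (5,1), t=3.3400
    cross x-line → (6,1), t=4.0645 (wall)
  → r_1 = 4.0645
beam 2: φ=-45°, α=15°
  d=(0.9659,0.2588)  start (2,3)  tX=0.5383 tY=1.2750  stride 1/|dx|=1.0353 1/|dy|=3.8637
    cross x-line → (3,3), t=0.5383
    cross y-line → (3,4), t=1.2750
    cross x-line → (4,4), t=1.5736
    cross x-line → (5,4), t=2.6089
    cross x-line → (6,4), t=3.6442 (wall)
  → r_2 = 3.6442
beam 3: φ=0°, α=60°
  d=(0.5000,0.8660)  start (2,3)  tX=1.0400 tY=0.3811  stride 1/|dx|=2.0000 1/|dy|=1.1547
    cross y-line → (2,4), t=0.3811
    cross x-line → (3,4), t=1.0400
    cross y-line → (3,5), t=1.5358
    cross y-line → (3,6), t=2.6905
    cross x-line → (4,6), t=3.0400
    cross y-line → (4,7), t=3.8452 (wall)
  → r_3 = 3.8452
beam 4: φ=45°, α=105°
  d=(-0.2588,0.9659)  start (2,3)  tX=1.8546 tY=0.3416  stride 1/|dx|=3.8637 1/|dy|=1.0353
    cross y-line → (2,4), t=0.3416
    cross y-line → (2,5), t=1.3769
    cross x-line → (1,5), t=1.8546
    cross y-line → (1,6), t=2.4122
    cross y-line → (1,7), t=3.4475
    cross y-line → (1,8), t=4.4827
    cross y-line → (1,9), t=5.5180 (wall)
  → r_4 = 5.5180
beam 5: φ=90°, α=150°
  d=(-0.8660,0.5000)  start (2,3)  tX=0.5543 tY=0.6600  stride 1/|dx|=1.1547 1/|dy|=2.0000
    cross x-line → (1,3), t=0.5543
    cross y-line → (1,4), t=0.6600
    cross x-line → (0,4), t=1.7090 (wall)
  → r_5 = 1.7090

ranges = [4.0645, 3.6442, 3.8452, 5.5180, 1.7090]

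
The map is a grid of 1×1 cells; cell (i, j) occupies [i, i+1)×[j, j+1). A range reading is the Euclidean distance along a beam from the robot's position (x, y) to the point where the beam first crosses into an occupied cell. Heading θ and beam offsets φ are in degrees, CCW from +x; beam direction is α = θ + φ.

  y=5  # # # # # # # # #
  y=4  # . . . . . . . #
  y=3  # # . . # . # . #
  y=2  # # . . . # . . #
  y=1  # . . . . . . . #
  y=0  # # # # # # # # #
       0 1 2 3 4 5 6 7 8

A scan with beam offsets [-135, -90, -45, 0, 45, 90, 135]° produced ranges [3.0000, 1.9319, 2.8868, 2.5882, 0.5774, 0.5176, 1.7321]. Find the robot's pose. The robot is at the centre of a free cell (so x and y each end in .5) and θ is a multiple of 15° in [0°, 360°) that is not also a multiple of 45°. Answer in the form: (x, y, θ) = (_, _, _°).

(x, y, θ) = (2.5, 2.5, 105°)

The pose lattice has 23·16 = 368 candidates. Test each by forward raycasting.
  (5.5, 4.5, 15°): beam 1 = 1.0000 ≠ 3.0000 ✗
  (6.5, 2.5, 105°): beam 1 = 1.7321 ≠ 3.0000 ✗
  (4.5, 2.5, 15°): beam 1 = 1.7321 ≠ 3.0000 ✗
  (5.5, 3.5, 165°): beam 1 = 0.5774 ≠ 3.0000 ✗
  (6.5, 4.5, 150°): beam 1 = 1.5529 ≠ 3.0000 ✗
  …
  (2.5, 2.5, 105°): r_1=3.0000, r_2=1.9319, r_3=2.8868, r_4=2.5882, r_5=0.5774, r_6=0.5176, r_7=1.7321 — all match ✓
Only this pose fits every beam.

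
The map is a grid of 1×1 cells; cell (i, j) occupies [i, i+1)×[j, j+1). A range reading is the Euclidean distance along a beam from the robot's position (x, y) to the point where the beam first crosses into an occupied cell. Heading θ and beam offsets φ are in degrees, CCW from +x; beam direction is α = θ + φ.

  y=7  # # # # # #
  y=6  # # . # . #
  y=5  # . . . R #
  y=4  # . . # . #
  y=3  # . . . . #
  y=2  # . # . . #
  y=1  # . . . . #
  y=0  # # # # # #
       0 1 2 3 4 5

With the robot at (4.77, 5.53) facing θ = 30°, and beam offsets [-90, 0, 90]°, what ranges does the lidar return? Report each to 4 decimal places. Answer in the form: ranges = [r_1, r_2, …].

beam 1: φ=-90°, α=300°
  dir = (cos 300°, sin 300°) = (0.5000, -0.8660); from cell (4,5)
  next x-line at t=0.4600, next y-line at t=0.6120; Δt_x=2.0000, Δt_y=1.1547
    x: enter (5,5) at t=0.4600 ← occupied
  → r_1 = 0.4600
beam 2: φ=0°, α=30°
  dir = (cos 30°, sin 30°) = (0.8660, 0.5000); from cell (4,5)
  next x-line at t=0.2656, next y-line at t=0.9400; Δt_x=1.1547, Δt_y=2.0000
    x: enter (5,5) at t=0.2656 ← occupied
  → r_2 = 0.2656
beam 3: φ=90°, α=120°
  dir = (cos 120°, sin 120°) = (-0.5000, 0.8660); from cell (4,5)
  next x-line at t=1.5400, next y-line at t=0.5427; Δt_x=2.0000, Δt_y=1.1547
    y: enter (4,6) at t=0.5427
    x: enter (3,6) at t=1.5400 ← occupied
  → r_3 = 1.5400

ranges = [0.4600, 0.2656, 1.5400]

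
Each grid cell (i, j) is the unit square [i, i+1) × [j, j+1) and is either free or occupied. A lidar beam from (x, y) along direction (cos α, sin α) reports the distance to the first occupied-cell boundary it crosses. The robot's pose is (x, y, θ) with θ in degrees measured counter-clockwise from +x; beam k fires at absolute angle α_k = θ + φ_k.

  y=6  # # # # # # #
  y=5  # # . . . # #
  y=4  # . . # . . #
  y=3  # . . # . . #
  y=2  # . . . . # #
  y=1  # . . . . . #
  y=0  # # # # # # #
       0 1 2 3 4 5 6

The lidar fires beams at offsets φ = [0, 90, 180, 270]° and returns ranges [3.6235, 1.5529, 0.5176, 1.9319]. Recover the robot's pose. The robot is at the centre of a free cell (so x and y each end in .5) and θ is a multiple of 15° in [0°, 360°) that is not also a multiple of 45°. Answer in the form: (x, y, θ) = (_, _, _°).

Enumerate (i+0.5, j+0.5, θ) over the 20 free cells and 16 admissible headings. For each, cast all 4 beams and compare to the given ranges.
  (2.5, 4.5, 330°): beam 1 = 0.5774 ≠ 3.6235 ✗
  (3.5, 1.5, 150°): beam 1 = 2.8868 ≠ 3.6235 ✗
  (5.5, 1.5, 15°): beam 1 = 0.5176 ≠ 3.6235 ✗
  (3.5, 1.5, 30°): beam 1 = 1.7321 ≠ 3.6235 ✗
  (4.5, 5.5, 165°): beam 1 = 1.9319 ≠ 3.6235 ✗
  …
  (4.5, 2.5, 195°): r_1=3.6235, r_2=1.5529, r_3=0.5176, r_4=1.9319 — all match ✓
No second candidate reproduces the full scan.

(x, y, θ) = (4.5, 2.5, 195°)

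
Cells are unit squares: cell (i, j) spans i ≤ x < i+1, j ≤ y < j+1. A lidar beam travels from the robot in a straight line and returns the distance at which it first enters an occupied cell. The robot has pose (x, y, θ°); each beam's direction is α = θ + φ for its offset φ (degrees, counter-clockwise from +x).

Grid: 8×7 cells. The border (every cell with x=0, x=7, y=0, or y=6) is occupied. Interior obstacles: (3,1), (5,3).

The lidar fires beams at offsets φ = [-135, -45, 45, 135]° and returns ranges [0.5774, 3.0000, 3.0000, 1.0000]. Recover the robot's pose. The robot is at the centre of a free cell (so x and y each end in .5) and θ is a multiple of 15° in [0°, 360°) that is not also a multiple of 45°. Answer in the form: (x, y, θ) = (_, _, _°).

Candidates: 28 free-cell centres × 16 headings = 448 poses. Raycast each; keep the one whose scan matches to 4 dp.
  (5.5, 1.5, 30°): beam 1 = 0.5176 ≠ 0.5774 ✗
  (2.5, 4.5, 120°): beam 1 = 2.5882 ≠ 0.5774 ✗
  (3.5, 4.5, 285°): beam 1 = 2.8868 ≠ 0.5774 ✗
  …
  (1.5, 4.5, 345°): r_1=0.5774, r_2=3.0000, r_3=3.0000, r_4=1.0000 — all match ✓
No second candidate reproduces the full scan.

(x, y, θ) = (1.5, 4.5, 345°)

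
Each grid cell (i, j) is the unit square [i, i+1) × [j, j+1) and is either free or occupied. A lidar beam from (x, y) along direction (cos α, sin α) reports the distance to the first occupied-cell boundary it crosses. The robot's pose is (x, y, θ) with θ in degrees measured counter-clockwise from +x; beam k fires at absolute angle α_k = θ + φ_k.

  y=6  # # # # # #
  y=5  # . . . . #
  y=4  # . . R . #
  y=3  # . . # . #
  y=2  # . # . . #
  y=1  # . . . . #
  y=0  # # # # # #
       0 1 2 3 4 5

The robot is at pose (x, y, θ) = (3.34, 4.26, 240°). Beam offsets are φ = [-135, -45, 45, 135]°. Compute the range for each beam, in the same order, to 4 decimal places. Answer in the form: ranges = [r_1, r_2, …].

beam 1: φ=-135°, α=105°
  d=(-0.2588,0.9659)  start (3,4)  tX=1.3137 tY=0.7661  stride 1/|dx|=3.8637 1/|dy|=1.0353
    cross y-line → (3,5), t=0.7661
    cross x-line → (2,5), t=1.3137
    cross y-line → (2,6), t=1.8014 (wall)
  → r_1 = 1.8014
beam 2: φ=-45°, α=195°
  d=(-0.9659,-0.2588)  start (3,4)  tX=0.3520 tY=1.0046  stride 1/|dx|=1.0353 1/|dy|=3.8637
    cross x-line → (2,4), t=0.3520
    cross y-line → (2,3), t=1.0046
    cross x-line → (1,3), t=1.3873
    cross x-line → (0,3), t=2.4225 (wall)
  → r_2 = 2.4225
beam 3: φ=45°, α=285°
  d=(0.2588,-0.9659)  start (3,4)  tX=2.5500 tY=0.2692  stride 1/|dx|=3.8637 1/|dy|=1.0353
    cross y-line → (3,3), t=0.2692 (wall)
  → r_3 = 0.2692
beam 4: φ=135°, α=15°
  d=(0.9659,0.2588)  start (3,4)  tX=0.6833 tY=2.8591  stride 1/|dx|=1.0353 1/|dy|=3.8637
    cross x-line → (4,4), t=0.6833
    cross x-line → (5,4), t=1.7186 (wall)
  → r_4 = 1.7186

ranges = [1.8014, 2.4225, 0.2692, 1.7186]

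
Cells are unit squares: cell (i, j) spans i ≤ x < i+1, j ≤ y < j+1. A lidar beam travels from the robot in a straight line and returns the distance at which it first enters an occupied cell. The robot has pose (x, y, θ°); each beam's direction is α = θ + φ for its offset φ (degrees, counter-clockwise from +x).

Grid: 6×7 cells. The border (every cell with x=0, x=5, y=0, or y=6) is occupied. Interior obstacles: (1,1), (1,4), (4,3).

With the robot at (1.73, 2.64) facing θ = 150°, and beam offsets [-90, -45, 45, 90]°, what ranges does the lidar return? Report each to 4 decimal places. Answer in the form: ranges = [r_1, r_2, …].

beam 1: φ=-90°, α=60°
  cosα=0.5000 sinα=0.8660 | (1,2) | tMaxX 0.5400 tMaxY 0.4157 | tΔX 2.0000 tΔY 1.1547
    t=0.4157 [y] (1,3)
    t=0.5400 [x] (2,3)
    t=1.5704 [y] (2,4)
    t=2.5400 [x] (3,4)
    t=2.7251 [y] (3,5)
    t=3.8798 [y] (3,6) — stop
  → r_1 = 3.8798
beam 2: φ=-45°, α=105°
  cosα=-0.2588 sinα=0.9659 | (1,2) | tMaxX 2.8205 tMaxY 0.3727 | tΔX 3.8637 tΔY 1.0353
    t=0.3727 [y] (1,3)
    t=1.4080 [y] (1,4) — stop
  → r_2 = 1.4080
beam 3: φ=45°, α=195°
  cosα=-0.9659 sinα=-0.2588 | (1,2) | tMaxX 0.7558 tMaxY 2.4728 | tΔX 1.0353 tΔY 3.8637
    t=0.7558 [x] (0,2) — stop
  → r_3 = 0.7558
beam 4: φ=90°, α=240°
  cosα=-0.5000 sinα=-0.8660 | (1,2) | tMaxX 1.4600 tMaxY 0.7390 | tΔX 2.0000 tΔY 1.1547
    t=0.7390 [y] (1,1) — stop
  → r_4 = 0.7390

ranges = [3.8798, 1.4080, 0.7558, 0.7390]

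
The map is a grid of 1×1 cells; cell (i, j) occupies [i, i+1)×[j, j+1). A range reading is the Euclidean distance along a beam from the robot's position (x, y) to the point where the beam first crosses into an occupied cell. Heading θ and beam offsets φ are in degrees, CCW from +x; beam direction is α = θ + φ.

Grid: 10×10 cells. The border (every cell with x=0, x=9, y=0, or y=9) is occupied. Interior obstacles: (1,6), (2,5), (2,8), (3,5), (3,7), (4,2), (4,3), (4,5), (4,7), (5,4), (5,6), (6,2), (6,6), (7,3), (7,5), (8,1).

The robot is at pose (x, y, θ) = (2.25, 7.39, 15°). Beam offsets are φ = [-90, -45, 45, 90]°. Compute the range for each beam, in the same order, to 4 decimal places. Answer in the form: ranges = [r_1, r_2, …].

ranges = [1.4390, 2.7800, 0.7044, 0.6315]

beam 1: φ=-90°, α=285°
  direction (0.2588, -0.9659); cell (2,7); t to first gridline: x 2.8978, y 0.4038 (then +3.8637 / +1.0353)
    (2,6) via y @ 0.4038
    (2,5) via y @ 1.4390  # hit
  → r_1 = 1.4390
beam 2: φ=-45°, α=330°
  direction (0.8660, -0.5000); cell (2,7); t to first gridline: x 0.8660, y 0.7800 (then +1.1547 / +2.0000)
    (2,6) via y @ 0.7800
    (3,6) via x @ 0.8660
    (4,6) via x @ 2.0207
    (4,5) via y @ 2.7800  # hit
  → r_2 = 2.7800
beam 3: φ=45°, α=60°
  direction (0.5000, 0.8660); cell (2,7); t to first gridline: x 1.5000, y 0.7044 (then +2.0000 / +1.1547)
    (2,8) via y @ 0.7044  # hit
  → r_3 = 0.7044
beam 4: φ=90°, α=105°
  direction (-0.2588, 0.9659); cell (2,7); t to first gridline: x 0.9659, y 0.6315 (then +3.8637 / +1.0353)
    (2,8) via y @ 0.6315  # hit
  → r_4 = 0.6315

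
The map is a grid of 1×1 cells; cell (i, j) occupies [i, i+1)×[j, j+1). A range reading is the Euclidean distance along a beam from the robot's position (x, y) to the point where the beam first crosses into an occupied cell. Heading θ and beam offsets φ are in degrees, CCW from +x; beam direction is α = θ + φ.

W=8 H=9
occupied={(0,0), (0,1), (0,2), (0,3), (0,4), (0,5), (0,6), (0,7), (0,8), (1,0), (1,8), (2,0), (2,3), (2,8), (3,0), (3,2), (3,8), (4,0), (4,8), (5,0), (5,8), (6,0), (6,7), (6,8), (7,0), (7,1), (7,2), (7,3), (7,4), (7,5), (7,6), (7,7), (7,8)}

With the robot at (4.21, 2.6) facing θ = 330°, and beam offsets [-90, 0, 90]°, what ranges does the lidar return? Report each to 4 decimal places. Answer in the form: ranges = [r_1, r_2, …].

beam 1: φ=-90°, α=240°
  direction (-0.5000, -0.8660); cell (4,2); t to first gridline: x 0.4200, y 0.6928 (then +2.0000 / +1.1547)
    (3,2) via x @ 0.4200  # hit
  → r_1 = 0.4200
beam 2: φ=0°, α=330°
  direction (0.8660, -0.5000); cell (4,2); t to first gridline: x 0.9122, y 1.2000 (then +1.1547 / +2.0000)
    (5,2) via x @ 0.9122
    (5,1) via y @ 1.2000
    (6,1) via x @ 2.0669
    (6,0) via y @ 3.2000  # hit
  → r_2 = 3.2000
beam 3: φ=90°, α=60°
  direction (0.5000, 0.8660); cell (4,2); t to first gridline: x 1.5800, y 0.4619 (then +2.0000 / +1.1547)
    (4,3) via y @ 0.4619
    (5,3) via x @ 1.5800
    (5,4) via y @ 1.6166
    (5,5) via y @ 2.7713
    (6,5) via x @ 3.5800
    (6,6) via y @ 3.9260
    (6,7) via y @ 5.0807  # hit
  → r_3 = 5.0807

ranges = [0.4200, 3.2000, 5.0807]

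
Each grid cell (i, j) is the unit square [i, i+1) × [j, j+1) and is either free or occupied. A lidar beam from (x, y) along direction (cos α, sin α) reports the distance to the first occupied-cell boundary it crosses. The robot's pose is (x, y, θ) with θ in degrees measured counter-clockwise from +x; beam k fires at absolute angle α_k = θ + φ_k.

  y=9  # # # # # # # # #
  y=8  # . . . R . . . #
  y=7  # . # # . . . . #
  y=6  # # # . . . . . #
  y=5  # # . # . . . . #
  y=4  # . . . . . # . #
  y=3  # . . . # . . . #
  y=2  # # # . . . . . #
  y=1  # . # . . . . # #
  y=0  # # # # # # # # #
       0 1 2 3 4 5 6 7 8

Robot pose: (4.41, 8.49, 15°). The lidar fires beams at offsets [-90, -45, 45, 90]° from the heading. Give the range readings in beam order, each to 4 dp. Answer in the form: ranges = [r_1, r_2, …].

beam 1: φ=-90°, α=285°
  cosα=0.2588 sinα=-0.9659 | (4,8) | tMaxX 2.2796 tMaxY 0.5073 | tΔX 3.8637 tΔY 1.0353
    t=0.5073 [y] (4,7)
    t=1.5426 [y] (4,6)
    t=2.2796 [x] (5,6)
    t=2.5778 [y] (5,5)
    t=3.6131 [y] (5,4)
    t=4.6484 [y] (5,3)
    t=5.6837 [y] (5,2)
    t=6.1433 [x] (6,2)
    t=6.7189 [y] (6,1)
    t=7.7542 [y] (6,0) — stop
  → r_1 = 7.7542
beam 2: φ=-45°, α=330°
  cosα=0.8660 sinα=-0.5000 | (4,8) | tMaxX 0.6813 tMaxY 0.9800 | tΔX 1.1547 tΔY 2.0000
    t=0.6813 [x] (5,8)
    t=0.9800 [y] (5,7)
    t=1.8360 [x] (6,7)
    t=2.9800 [y] (6,6)
    t=2.9907 [x] (7,6)
    t=4.1454 [x] (8,6) — stop
  → r_2 = 4.1454
beam 3: φ=45°, α=60°
  cosα=0.5000 sinα=0.8660 | (4,8) | tMaxX 1.1800 tMaxY 0.5889 | tΔX 2.0000 tΔY 1.1547
    t=0.5889 [y] (4,9) — stop
  → r_3 = 0.5889
beam 4: φ=90°, α=105°
  cosα=-0.2588 sinα=0.9659 | (4,8) | tMaxX 1.5841 tMaxY 0.5280 | tΔX 3.8637 tΔY 1.0353
    t=0.5280 [y] (4,9) — stop
  → r_4 = 0.5280

ranges = [7.7542, 4.1454, 0.5889, 0.5280]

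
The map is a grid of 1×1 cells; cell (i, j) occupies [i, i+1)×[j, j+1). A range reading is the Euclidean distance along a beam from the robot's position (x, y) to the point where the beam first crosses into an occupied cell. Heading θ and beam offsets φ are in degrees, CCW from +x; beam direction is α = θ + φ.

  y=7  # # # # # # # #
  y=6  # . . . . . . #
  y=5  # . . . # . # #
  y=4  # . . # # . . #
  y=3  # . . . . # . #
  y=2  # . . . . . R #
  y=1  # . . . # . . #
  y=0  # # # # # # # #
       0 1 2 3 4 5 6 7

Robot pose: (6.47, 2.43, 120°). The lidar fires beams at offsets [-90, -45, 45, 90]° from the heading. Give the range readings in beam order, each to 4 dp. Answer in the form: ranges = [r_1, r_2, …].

beam 1: φ=-90°, α=30°
  cosα=0.8660 sinα=0.5000 | (6,2) | tMaxX 0.6120 tMaxY 1.1400 | tΔX 1.1547 tΔY 2.0000
    t=0.6120 [x] (7,2) — stop
  → r_1 = 0.6120
beam 2: φ=-45°, α=75°
  cosα=0.2588 sinα=0.9659 | (6,2) | tMaxX 2.0478 tMaxY 0.5901 | tΔX 3.8637 tΔY 1.0353
    t=0.5901 [y] (6,3)
    t=1.6254 [y] (6,4)
    t=2.0478 [x] (7,4) — stop
  → r_2 = 2.0478
beam 3: φ=45°, α=165°
  cosα=-0.9659 sinα=0.2588 | (6,2) | tMaxX 0.4866 tMaxY 2.2023 | tΔX 1.0353 tΔY 3.8637
    t=0.4866 [x] (5,2)
    t=1.5219 [x] (4,2)
    t=2.2023 [y] (4,3)
    t=2.5571 [x] (3,3)
    t=3.5924 [x] (2,3)
    t=4.6277 [x] (1,3)
    t=5.6630 [x] (0,3) — stop
  → r_3 = 5.6630
beam 4: φ=90°, α=210°
  cosα=-0.8660 sinα=-0.5000 | (6,2) | tMaxX 0.5427 tMaxY 0.8600 | tΔX 1.1547 tΔY 2.0000
    t=0.5427 [x] (5,2)
    t=0.8600 [y] (5,1)
    t=1.6974 [x] (4,1) — stop
  → r_4 = 1.6974

ranges = [0.6120, 2.0478, 5.6630, 1.6974]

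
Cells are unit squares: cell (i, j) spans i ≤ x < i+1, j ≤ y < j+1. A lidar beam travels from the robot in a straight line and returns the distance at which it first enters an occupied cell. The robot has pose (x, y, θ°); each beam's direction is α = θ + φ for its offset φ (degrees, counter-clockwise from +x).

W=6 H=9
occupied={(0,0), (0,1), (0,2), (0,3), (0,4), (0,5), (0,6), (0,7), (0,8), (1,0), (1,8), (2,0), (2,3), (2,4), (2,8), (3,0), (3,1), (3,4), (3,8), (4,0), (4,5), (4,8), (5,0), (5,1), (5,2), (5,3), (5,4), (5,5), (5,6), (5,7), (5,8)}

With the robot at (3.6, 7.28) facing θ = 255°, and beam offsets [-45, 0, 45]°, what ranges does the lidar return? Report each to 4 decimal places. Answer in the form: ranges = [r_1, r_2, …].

ranges = [3.0022, 2.3604, 1.4780]

beam 1: φ=-45°, α=210°
  direction (-0.8660, -0.5000); cell (3,7); t to first gridline: x 0.6928, y 0.5600 (then +1.1547 / +2.0000)
    (3,6) via y @ 0.5600
    (2,6) via x @ 0.6928
    (1,6) via x @ 1.8475
    (1,5) via y @ 2.5600
    (0,5) via x @ 3.0022  # hit
  → r_1 = 3.0022
beam 2: φ=0°, α=255°
  direction (-0.2588, -0.9659); cell (3,7); t to first gridline: x 2.3182, y 0.2899 (then +3.8637 / +1.0353)
    (3,6) via y @ 0.2899
    (3,5) via y @ 1.3252
    (2,5) via x @ 2.3182
    (2,4) via y @ 2.3604  # hit
  → r_2 = 2.3604
beam 3: φ=45°, α=300°
  direction (0.5000, -0.8660); cell (3,7); t to first gridline: x 0.8000, y 0.3233 (then +2.0000 / +1.1547)
    (3,6) via y @ 0.3233
    (4,6) via x @ 0.8000
    (4,5) via y @ 1.4780  # hit
  → r_3 = 1.4780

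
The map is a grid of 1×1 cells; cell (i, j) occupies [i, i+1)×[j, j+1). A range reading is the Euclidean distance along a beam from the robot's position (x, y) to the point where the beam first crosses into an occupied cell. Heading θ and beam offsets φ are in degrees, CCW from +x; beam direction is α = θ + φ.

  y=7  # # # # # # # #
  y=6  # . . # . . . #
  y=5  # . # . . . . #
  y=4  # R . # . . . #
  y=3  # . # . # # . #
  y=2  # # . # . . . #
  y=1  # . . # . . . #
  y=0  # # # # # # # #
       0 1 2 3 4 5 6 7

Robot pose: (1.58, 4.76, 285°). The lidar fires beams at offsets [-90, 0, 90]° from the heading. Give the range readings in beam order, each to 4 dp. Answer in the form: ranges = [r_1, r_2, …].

beam 1: φ=-90°, α=195°
  direction (-0.9659, -0.2588); cell (1,4); t to first gridline: x 0.6005, y 2.9364 (then +1.0353 / +3.8637)
    (0,4) via x @ 0.6005  # hit
  → r_1 = 0.6005
beam 2: φ=0°, α=285°
  direction (0.2588, -0.9659); cell (1,4); t to first gridline: x 1.6228, y 0.7868 (then +3.8637 / +1.0353)
    (1,3) via y @ 0.7868
    (2,3) via x @ 1.6228  # hit
  → r_2 = 1.6228
beam 3: φ=90°, α=15°
  direction (0.9659, 0.2588); cell (1,4); t to first gridline: x 0.4348, y 0.9273 (then +1.0353 / +3.8637)
    (2,4) via x @ 0.4348
    (2,5) via y @ 0.9273  # hit
  → r_3 = 0.9273

ranges = [0.6005, 1.6228, 0.9273]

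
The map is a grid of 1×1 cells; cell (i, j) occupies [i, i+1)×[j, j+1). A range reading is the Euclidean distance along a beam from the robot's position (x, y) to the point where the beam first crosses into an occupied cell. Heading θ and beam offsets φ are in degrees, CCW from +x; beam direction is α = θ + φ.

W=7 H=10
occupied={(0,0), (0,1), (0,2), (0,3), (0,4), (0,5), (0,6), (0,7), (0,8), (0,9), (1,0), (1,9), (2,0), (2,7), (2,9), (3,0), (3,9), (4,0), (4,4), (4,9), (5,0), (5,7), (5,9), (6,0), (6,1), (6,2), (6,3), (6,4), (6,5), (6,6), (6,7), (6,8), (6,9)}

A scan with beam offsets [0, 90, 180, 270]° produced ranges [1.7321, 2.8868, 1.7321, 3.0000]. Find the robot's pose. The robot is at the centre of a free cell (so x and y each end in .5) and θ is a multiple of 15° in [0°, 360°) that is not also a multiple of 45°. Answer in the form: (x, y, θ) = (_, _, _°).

(x, y, θ) = (2.5, 3.5, 210°)

The pose lattice has 37·16 = 592 candidates. Test each by forward raycasting.
  (3.5, 1.5, 195°): beam 1 = 1.9319 ≠ 1.7321 ✗
  (5.5, 5.5, 120°): beam 1 = 4.0415 ≠ 1.7321 ✗
  (1.5, 5.5, 120°): beam 1 = 1.0000 ≠ 1.7321 ✗
  …
  (2.5, 3.5, 210°): r_1=1.7321, r_2=2.8868, r_3=1.7321, r_4=3.0000 — all match ✓
Unique over the lattice → pose = (2.5, 3.5, 210°).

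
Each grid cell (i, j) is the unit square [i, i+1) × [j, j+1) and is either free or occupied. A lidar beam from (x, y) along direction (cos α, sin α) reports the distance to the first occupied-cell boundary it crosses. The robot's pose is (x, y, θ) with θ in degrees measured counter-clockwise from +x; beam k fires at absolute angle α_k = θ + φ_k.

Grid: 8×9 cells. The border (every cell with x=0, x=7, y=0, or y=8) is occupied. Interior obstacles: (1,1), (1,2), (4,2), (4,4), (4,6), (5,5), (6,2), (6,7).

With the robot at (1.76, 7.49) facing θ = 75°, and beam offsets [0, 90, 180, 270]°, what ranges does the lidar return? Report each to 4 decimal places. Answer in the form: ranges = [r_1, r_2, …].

beam 1: φ=0°, α=75°
  d=(0.2588,0.9659)  start (1,7)  tX=0.9273 tY=0.5280  stride 1/|dx|=3.8637 1/|dy|=1.0353
    cross y-line → (1,8), t=0.5280 (wall)
  → r_1 = 0.5280
beam 2: φ=90°, α=165°
  d=(-0.9659,0.2588)  start (1,7)  tX=0.7868 tY=1.9705  stride 1/|dx|=1.0353 1/|dy|=3.8637
    cross x-line → (0,7), t=0.7868 (wall)
  → r_2 = 0.7868
beam 3: φ=180°, α=255°
  d=(-0.2588,-0.9659)  start (1,7)  tX=2.9364 tY=0.5073  stride 1/|dx|=3.8637 1/|dy|=1.0353
    cross y-line → (1,6), t=0.5073
    cross y-line → (1,5), t=1.5426
    cross y-line → (1,4), t=2.5778
    cross x-line → (0,4), t=2.9364 (wall)
  → r_3 = 2.9364
beam 4: φ=270°, α=345°
  d=(0.9659,-0.2588)  start (1,7)  tX=0.2485 tY=1.8932  stride 1/|dx|=1.0353 1/|dy|=3.8637
    cross x-line → (2,7), t=0.2485
    cross x-line → (3,7), t=1.2837
    cross y-line → (3,6), t=1.8932
    cross x-line → (4,6), t=2.3190 (wall)
  → r_4 = 2.3190

ranges = [0.5280, 0.7868, 2.9364, 2.3190]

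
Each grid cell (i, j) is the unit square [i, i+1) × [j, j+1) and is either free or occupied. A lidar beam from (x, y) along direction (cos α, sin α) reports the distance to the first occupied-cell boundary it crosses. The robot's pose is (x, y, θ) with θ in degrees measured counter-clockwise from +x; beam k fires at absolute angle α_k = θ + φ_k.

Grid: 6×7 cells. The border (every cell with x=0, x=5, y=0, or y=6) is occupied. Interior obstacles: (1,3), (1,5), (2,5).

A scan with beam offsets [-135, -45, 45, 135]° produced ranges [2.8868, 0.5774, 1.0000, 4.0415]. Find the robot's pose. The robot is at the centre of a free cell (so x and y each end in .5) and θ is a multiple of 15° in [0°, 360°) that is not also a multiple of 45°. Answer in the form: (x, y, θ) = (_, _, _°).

(x, y, θ) = (2.5, 4.5, 165°)

The pose lattice has 17·16 = 272 candidates. Test each by forward raycasting.
  (2.5, 4.5, 120°): beam 1 = 2.5882 ≠ 2.8868 ✗
  (1.5, 4.5, 210°): beam 1 = 0.5176 ≠ 2.8868 ✗
  (3.5, 5.5, 165°): beam 1 = 1.0000 ≠ 2.8868 ✗
  (2.5, 4.5, 255°): beam 1 = 0.5774 ≠ 2.8868 ✗
  (4.5, 4.5, 30°): beam 1 = 3.6235 ≠ 2.8868 ✗
  …
  (2.5, 4.5, 165°): r_1=2.8868, r_2=0.5774, r_3=1.0000, r_4=4.0415 — all match ✓
Unique over the lattice → pose = (2.5, 4.5, 165°).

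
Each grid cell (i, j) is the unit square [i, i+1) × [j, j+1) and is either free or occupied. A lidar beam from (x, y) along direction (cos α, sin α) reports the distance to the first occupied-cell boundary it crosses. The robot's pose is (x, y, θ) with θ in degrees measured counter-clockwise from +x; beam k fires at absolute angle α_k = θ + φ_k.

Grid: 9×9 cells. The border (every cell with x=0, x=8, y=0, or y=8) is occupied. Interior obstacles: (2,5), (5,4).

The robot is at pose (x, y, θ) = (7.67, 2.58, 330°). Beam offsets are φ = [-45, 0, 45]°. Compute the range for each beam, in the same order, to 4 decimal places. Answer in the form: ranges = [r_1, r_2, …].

ranges = [1.2750, 0.3811, 0.3416]

beam 1: φ=-45°, α=285°
  cosα=0.2588 sinα=-0.9659 | (7,2) | tMaxX 1.2750 tMaxY 0.6005 | tΔX 3.8637 tΔY 1.0353
    t=0.6005 [y] (7,1)
    t=1.2750 [x] (8,1) — stop
  → r_1 = 1.2750
beam 2: φ=0°, α=330°
  cosα=0.8660 sinα=-0.5000 | (7,2) | tMaxX 0.3811 tMaxY 1.1600 | tΔX 1.1547 tΔY 2.0000
    t=0.3811 [x] (8,2) — stop
  → r_2 = 0.3811
beam 3: φ=45°, α=15°
  cosα=0.9659 sinα=0.2588 | (7,2) | tMaxX 0.3416 tMaxY 1.6228 | tΔX 1.0353 tΔY 3.8637
    t=0.3416 [x] (8,2) — stop
  → r_3 = 0.3416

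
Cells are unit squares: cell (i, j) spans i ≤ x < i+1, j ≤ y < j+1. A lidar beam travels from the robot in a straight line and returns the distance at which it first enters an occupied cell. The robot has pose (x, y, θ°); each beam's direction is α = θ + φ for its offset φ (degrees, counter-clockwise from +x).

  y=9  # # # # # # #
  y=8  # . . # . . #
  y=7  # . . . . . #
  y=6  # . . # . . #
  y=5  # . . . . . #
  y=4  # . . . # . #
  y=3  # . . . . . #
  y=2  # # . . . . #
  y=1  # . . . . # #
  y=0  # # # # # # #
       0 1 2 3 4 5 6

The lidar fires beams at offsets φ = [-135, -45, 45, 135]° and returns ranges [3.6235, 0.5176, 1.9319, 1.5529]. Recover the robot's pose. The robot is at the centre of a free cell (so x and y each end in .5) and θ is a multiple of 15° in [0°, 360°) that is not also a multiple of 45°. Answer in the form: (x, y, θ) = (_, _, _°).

(x, y, θ) = (2.5, 6.5, 30°)

The pose lattice has 35·16 = 560 candidates. Test each by forward raycasting.
  (2.5, 4.5, 345°): beam 1 = 1.7321 ≠ 3.6235 ✗
  (4.5, 8.5, 195°): beam 1 = 0.5774 ≠ 3.6235 ✗
  (4.5, 8.5, 165°): beam 1 = 1.0000 ≠ 3.6235 ✗
  …
  (2.5, 6.5, 30°): r_1=3.6235, r_2=0.5176, r_3=1.9319, r_4=1.5529 — all match ✓
Only this pose fits every beam.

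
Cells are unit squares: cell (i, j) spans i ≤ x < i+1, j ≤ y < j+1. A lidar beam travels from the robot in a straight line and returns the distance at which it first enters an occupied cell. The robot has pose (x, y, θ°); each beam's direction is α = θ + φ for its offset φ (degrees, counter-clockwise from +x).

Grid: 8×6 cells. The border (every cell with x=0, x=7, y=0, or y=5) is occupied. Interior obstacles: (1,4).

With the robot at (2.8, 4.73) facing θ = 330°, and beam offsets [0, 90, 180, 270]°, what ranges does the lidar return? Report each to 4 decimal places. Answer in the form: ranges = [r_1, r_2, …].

beam 1: φ=0°, α=330°
  dir = (cos 330°, sin 330°) = (0.8660, -0.5000); from cell (2,4)
  next x-line at t=0.2309, next y-line at t=1.4600; Δt_x=1.1547, Δt_y=2.0000
    x: enter (3,4) at t=0.2309
    x: enter (4,4) at t=1.3856
    y: enter (4,3) at t=1.4600
    x: enter (5,3) at t=2.5403
    y: enter (5,2) at t=3.4600
    x: enter (6,2) at t=3.6950
    x: enter (7,2) at t=4.8497 ← occupied
  → r_1 = 4.8497
beam 2: φ=90°, α=60°
  dir = (cos 60°, sin 60°) = (0.5000, 0.8660); from cell (2,4)
  next x-line at t=0.4000, next y-line at t=0.3118; Δt_x=2.0000, Δt_y=1.1547
    y: enter (2,5) at t=0.3118 ← occupied
  → r_2 = 0.3118
beam 3: φ=180°, α=150°
  dir = (cos 150°, sin 150°) = (-0.8660, 0.5000); from cell (2,4)
  next x-line at t=0.9238, next y-line at t=0.5400; Δt_x=1.1547, Δt_y=2.0000
    y: enter (2,5) at t=0.5400 ← occupied
  → r_3 = 0.5400
beam 4: φ=270°, α=240°
  dir = (cos 240°, sin 240°) = (-0.5000, -0.8660); from cell (2,4)
  next x-line at t=1.6000, next y-line at t=0.8429; Δt_x=2.0000, Δt_y=1.1547
    y: enter (2,3) at t=0.8429
    x: enter (1,3) at t=1.6000
    y: enter (1,2) at t=1.9976
    y: enter (1,1) at t=3.1523
    x: enter (0,1) at t=3.6000 ← occupied
  → r_4 = 3.6000

ranges = [4.8497, 0.3118, 0.5400, 3.6000]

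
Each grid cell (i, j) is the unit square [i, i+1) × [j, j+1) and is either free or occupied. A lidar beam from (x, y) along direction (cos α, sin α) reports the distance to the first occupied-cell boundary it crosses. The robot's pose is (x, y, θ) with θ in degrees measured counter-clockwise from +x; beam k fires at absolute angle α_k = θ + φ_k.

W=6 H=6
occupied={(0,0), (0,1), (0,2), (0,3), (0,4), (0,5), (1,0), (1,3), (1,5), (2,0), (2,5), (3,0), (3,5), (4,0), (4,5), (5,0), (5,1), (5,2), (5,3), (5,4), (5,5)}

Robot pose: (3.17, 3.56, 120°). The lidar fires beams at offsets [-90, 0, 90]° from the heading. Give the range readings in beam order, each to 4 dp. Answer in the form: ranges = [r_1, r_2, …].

beam 1: φ=-90°, α=30°
  cosα=0.8660 sinα=0.5000 | (3,3) | tMaxX 0.9584 tMaxY 0.8800 | tΔX 1.1547 tΔY 2.0000
    t=0.8800 [y] (3,4)
    t=0.9584 [x] (4,4)
    t=2.1131 [x] (5,4) — stop
  → r_1 = 2.1131
beam 2: φ=0°, α=120°
  cosα=-0.5000 sinα=0.8660 | (3,3) | tMaxX 0.3400 tMaxY 0.5081 | tΔX 2.0000 tΔY 1.1547
    t=0.3400 [x] (2,3)
    t=0.5081 [y] (2,4)
    t=1.6628 [y] (2,5) — stop
  → r_2 = 1.6628
beam 3: φ=90°, α=210°
  cosα=-0.8660 sinα=-0.5000 | (3,3) | tMaxX 0.1963 tMaxY 1.1200 | tΔX 1.1547 tΔY 2.0000
    t=0.1963 [x] (2,3)
    t=1.1200 [y] (2,2)
    t=1.3510 [x] (1,2)
    t=2.5057 [x] (0,2) — stop
  → r_3 = 2.5057

ranges = [2.1131, 1.6628, 2.5057]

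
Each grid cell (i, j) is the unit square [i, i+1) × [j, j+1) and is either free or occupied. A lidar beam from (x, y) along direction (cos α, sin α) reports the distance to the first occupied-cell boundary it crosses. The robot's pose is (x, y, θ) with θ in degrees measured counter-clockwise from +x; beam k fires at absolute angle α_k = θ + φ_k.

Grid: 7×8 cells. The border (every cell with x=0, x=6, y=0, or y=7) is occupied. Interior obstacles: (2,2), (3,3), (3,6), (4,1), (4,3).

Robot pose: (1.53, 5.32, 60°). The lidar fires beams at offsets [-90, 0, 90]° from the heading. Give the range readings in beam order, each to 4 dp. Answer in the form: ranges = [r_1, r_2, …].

ranges = [2.6400, 1.9399, 0.6120]

beam 1: φ=-90°, α=330°
  d=(0.8660,-0.5000)  start (1,5)  tX=0.5427 tY=0.6400  stride 1/|dx|=1.1547 1/|dy|=2.0000
    cross x-line → (2,5), t=0.5427
    cross y-line → (2,4), t=0.6400
    cross x-line → (3,4), t=1.6974
    cross y-line → (3,3), t=2.6400 (wall)
  → r_1 = 2.6400
beam 2: φ=0°, α=60°
  d=(0.5000,0.8660)  start (1,5)  tX=0.9400 tY=0.7852  stride 1/|dx|=2.0000 1/|dy|=1.1547
    cross y-line → (1,6), t=0.7852
    cross x-line → (2,6), t=0.9400
    cross y-line → (2,7), t=1.9399 (wall)
  → r_2 = 1.9399
beam 3: φ=90°, α=150°
  d=(-0.8660,0.5000)  start (1,5)  tX=0.6120 tY=1.3600  stride 1/|dx|=1.1547 1/|dy|=2.0000
    cross x-line → (0,5), t=0.6120 (wall)
  → r_3 = 0.6120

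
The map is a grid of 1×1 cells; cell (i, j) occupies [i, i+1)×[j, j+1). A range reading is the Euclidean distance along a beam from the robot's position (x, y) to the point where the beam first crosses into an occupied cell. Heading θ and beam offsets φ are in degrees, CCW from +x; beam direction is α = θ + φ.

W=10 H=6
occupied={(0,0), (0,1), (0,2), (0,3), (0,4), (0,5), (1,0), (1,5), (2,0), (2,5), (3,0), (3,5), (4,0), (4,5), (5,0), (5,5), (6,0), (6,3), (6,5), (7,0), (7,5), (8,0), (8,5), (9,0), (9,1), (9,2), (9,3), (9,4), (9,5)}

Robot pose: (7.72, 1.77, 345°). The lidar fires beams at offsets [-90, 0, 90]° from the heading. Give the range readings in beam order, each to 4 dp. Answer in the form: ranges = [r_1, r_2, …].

beam 1: φ=-90°, α=255°
  cosα=-0.2588 sinα=-0.9659 | (7,1) | tMaxX 2.7819 tMaxY 0.7972 | tΔX 3.8637 tΔY 1.0353
    t=0.7972 [y] (7,0) — stop
  → r_1 = 0.7972
beam 2: φ=0°, α=345°
  cosα=0.9659 sinα=-0.2588 | (7,1) | tMaxX 0.2899 tMaxY 2.9751 | tΔX 1.0353 tΔY 3.8637
    t=0.2899 [x] (8,1)
    t=1.3252 [x] (9,1) — stop
  → r_2 = 1.3252
beam 3: φ=90°, α=75°
  cosα=0.2588 sinα=0.9659 | (7,1) | tMaxX 1.0818 tMaxY 0.2381 | tΔX 3.8637 tΔY 1.0353
    t=0.2381 [y] (7,2)
    t=1.0818 [x] (8,2)
    t=1.2734 [y] (8,3)
    t=2.3087 [y] (8,4)
    t=3.3439 [y] (8,5) — stop
  → r_3 = 3.3439

ranges = [0.7972, 1.3252, 3.3439]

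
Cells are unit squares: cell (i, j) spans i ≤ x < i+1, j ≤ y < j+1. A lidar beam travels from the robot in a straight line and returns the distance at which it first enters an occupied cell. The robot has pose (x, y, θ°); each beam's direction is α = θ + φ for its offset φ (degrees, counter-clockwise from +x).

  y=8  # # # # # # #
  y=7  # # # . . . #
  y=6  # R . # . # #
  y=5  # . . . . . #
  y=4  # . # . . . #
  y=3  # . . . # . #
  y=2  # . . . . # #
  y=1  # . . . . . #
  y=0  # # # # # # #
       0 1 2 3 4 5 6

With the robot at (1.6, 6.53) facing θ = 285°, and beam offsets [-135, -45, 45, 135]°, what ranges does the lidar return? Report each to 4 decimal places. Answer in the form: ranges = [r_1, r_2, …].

ranges = [0.6928, 1.2000, 5.0807, 0.5427]

beam 1: φ=-135°, α=150°
  dir = (cos 150°, sin 150°) = (-0.8660, 0.5000); from cell (1,6)
  next x-line at t=0.6928, next y-line at t=0.9400; Δt_x=1.1547, Δt_y=2.0000
    x: enter (0,6) at t=0.6928 ← occupied
  → r_1 = 0.6928
beam 2: φ=-45°, α=240°
  dir = (cos 240°, sin 240°) = (-0.5000, -0.8660); from cell (1,6)
  next x-line at t=1.2000, next y-line at t=0.6120; Δt_x=2.0000, Δt_y=1.1547
    y: enter (1,5) at t=0.6120
    x: enter (0,5) at t=1.2000 ← occupied
  → r_2 = 1.2000
beam 3: φ=45°, α=330°
  dir = (cos 330°, sin 330°) = (0.8660, -0.5000); from cell (1,6)
  next x-line at t=0.4619, next y-line at t=1.0600; Δt_x=1.1547, Δt_y=2.0000
    x: enter (2,6) at t=0.4619
    y: enter (2,5) at t=1.0600
    x: enter (3,5) at t=1.6166
    x: enter (4,5) at t=2.7713
    y: enter (4,4) at t=3.0600
    x: enter (5,4) at t=3.9260
    y: enter (5,3) at t=5.0600
    x: enter (6,3) at t=5.0807 ← occupied
  → r_3 = 5.0807
beam 4: φ=135°, α=60°
  dir = (cos 60°, sin 60°) = (0.5000, 0.8660); from cell (1,6)
  next x-line at t=0.8000, next y-line at t=0.5427; Δt_x=2.0000, Δt_y=1.1547
    y: enter (1,7) at t=0.5427 ← occupied
  → r_4 = 0.5427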